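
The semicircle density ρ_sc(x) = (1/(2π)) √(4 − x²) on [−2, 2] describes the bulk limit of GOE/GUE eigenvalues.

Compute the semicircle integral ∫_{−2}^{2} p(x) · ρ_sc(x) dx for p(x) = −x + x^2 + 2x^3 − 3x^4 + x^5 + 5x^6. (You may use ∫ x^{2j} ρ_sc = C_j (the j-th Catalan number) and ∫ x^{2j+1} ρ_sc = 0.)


Write p(x) = Σ a_i x^i, split into monomials and integrate each against ρ_sc separately.
Using ∫ x^{2j} ρ_sc = C_j = (1/(j+1)) C(2j, j) (Catalan numbers) and ∫ x^{2j+1} ρ_sc = 0 (odd monomials vanish by symmetry):
  i = 1 (odd): ∫ x^1 ρ_sc = 0 (vanishes)
  i = 2 (even): a_2 · C_{1} = 1 · 1 = 1
  i = 3 (odd): ∫ x^3 ρ_sc = 0 (vanishes)
  i = 4 (even): a_4 · C_{2} = -3 · 2 = -6
  i = 5 (odd): ∫ x^5 ρ_sc = 0 (vanishes)
  i = 6 (even): a_6 · C_{3} = 5 · 5 = 25

Summing the contributions: ∫_{−2}^{2} p(x) ρ_sc(x) dx = 1 + (-6) + 25 = 20.


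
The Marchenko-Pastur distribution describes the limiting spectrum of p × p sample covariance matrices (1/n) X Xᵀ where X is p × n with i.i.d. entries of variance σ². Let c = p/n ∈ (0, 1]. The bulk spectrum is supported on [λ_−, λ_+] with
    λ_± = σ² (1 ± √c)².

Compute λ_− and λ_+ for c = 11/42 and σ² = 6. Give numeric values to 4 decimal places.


c = 11/42 = 0.261905; √c = 0.511766.
λ_− = σ² (1 − √c)² = 6 · (1 − 0.511766)² = 6 · (0.488234)² = 1.430233.
λ_+ = σ² (1 + √c)² = 6 · (1 + 0.511766)² = 6 · (1.511766)² = 13.712624.

Rounded to 4 decimal places: λ_− ≈ 1.4302, λ_+ ≈ 13.7126.


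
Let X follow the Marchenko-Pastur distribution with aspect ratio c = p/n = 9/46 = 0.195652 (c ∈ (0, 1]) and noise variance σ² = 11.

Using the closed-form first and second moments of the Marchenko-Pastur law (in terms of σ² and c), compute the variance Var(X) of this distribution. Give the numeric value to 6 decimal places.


Recall the MP moments m_1 = E[X] = σ² and m_2 = E[X²] = σ⁴ (1 + c).
m_1 = E[X] = σ² = 11, so m_1² = 121.
m_2 = E[X²] = σ⁴ (1 + c) = 121 · (1 + 0.195652) = 121 · 1.195652 = 144.673913.
(Note m_2 − m_1² simplifies to c · σ⁴ = 0.195652 · 121.)

Var(X) = m_2 − m_1² = 144.673913 − 121 = 23.673913.


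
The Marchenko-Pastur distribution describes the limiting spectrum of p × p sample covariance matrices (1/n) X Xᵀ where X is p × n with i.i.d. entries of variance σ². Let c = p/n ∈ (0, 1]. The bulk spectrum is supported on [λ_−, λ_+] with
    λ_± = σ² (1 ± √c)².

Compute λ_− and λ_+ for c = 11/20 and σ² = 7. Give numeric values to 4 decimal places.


c = 11/20 = 0.550000; √c = 0.741620.
λ_− = σ² (1 − √c)² = 7 · (1 − 0.741620)² = 7 · (0.258380)² = 0.467322.
λ_+ = σ² (1 + √c)² = 7 · (1 + 0.741620)² = 7 · (1.741620)² = 21.232678.

Rounded to 4 decimal places: λ_− ≈ 0.4673, λ_+ ≈ 21.2327.


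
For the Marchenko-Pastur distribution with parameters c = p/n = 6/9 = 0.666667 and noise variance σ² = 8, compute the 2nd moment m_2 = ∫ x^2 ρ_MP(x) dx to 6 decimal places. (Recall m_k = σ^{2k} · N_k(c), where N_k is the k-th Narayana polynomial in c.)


E[X²] = σ⁴ (1 + c) (second MP moment). With σ² = 8 (so σ⁴ = 64) and c = 6/9 = 0.666667: E[X²] = 64 · (1 + 0.666667) = 64 · 1.666667.

So E[X^2] = 106.666667.


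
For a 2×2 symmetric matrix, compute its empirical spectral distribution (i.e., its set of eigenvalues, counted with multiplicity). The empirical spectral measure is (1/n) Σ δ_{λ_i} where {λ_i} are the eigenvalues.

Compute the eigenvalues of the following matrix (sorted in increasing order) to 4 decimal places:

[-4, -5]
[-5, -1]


Since M is real symmetric, both eigenvalues are real; they are the roots of det(λI − M) = λ² − (tr M) λ + det M.
tr M = -4 + (-1) = -5.
det M = (-4)·(-1) − (-5)² = 4 − 25 = -21.
Characteristic polynomial: λ² + 5λ − 21 = 0.
Discriminant Δ = (tr M)² − 4·det M = 25 − (-84) = 109; √Δ = 10.440307.
λ = (tr M ± √Δ)/2 = (-5 ± 10.440307)/2, giving (tr M − √Δ)/2 = -7.7202 and (tr M + √Δ)/2 = 2.7202.

Eigenvalues sorted in increasing order: [-7.7202, 2.7202].


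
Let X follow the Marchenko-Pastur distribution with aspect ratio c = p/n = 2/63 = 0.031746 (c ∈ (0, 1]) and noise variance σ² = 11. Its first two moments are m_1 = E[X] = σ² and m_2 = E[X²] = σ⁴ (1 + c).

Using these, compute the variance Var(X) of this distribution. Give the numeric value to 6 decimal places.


m_1 = E[X] = σ² = 11, so m_1² = 121.
m_2 = E[X²] = σ⁴ (1 + c) = 121 · (1 + 0.031746) = 121 · 1.031746 = 124.841270.
(Note m_2 − m_1² simplifies to c · σ⁴ = 0.031746 · 121.)

Var(X) = m_2 − m_1² = 124.841270 − 121 = 3.841270.


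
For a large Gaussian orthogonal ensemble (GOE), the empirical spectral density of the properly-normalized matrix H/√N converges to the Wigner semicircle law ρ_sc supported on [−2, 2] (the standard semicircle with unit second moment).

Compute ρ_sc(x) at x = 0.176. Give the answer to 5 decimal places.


ρ_sc(x) = (1/(2π)) √(4 − x²). With x = 0.176:
  4 − x² = 4 − (0.176)² = 4 − 0.030976 = 3.969024.
  √(4 − x²) = 1.992241.
  1/(2π) = 0.159155.
  ρ_sc(0.176) = 0.159155 · 1.992241 = 0.317075.

Rounded to 5 decimal places: ρ_sc(0.176) ≈ 0.31707.


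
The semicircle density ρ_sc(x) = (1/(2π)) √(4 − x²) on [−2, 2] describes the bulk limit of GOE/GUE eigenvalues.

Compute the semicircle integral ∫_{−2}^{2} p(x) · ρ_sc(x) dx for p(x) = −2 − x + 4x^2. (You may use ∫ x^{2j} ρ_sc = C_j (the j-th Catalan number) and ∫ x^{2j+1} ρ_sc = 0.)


Write p(x) = Σ a_i x^i, split into monomials and integrate each against ρ_sc separately.
Using ∫ x^{2j} ρ_sc = C_j = (1/(j+1)) C(2j, j) (Catalan numbers) and ∫ x^{2j+1} ρ_sc = 0 (odd monomials vanish by symmetry):
  i = 0 (even): a_0 · C_{0} = -2 · 1 = -2
  i = 1 (odd): ∫ x^1 ρ_sc = 0 (vanishes)
  i = 2 (even): a_2 · C_{1} = 4 · 1 = 4

Summing the contributions: ∫_{−2}^{2} p(x) ρ_sc(x) dx = (-2) + 4 = 2.


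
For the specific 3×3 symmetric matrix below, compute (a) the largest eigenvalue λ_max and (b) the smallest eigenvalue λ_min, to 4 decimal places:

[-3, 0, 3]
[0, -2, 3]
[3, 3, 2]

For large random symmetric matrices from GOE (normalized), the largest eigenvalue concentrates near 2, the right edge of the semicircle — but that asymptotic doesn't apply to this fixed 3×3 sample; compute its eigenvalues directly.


Since M is real symmetric, all three eigenvalues are real; they are the roots of det(λI − M) = λ³ − (tr M) λ² + s λ − det M, where s is the sum of the principal 2×2 minors.
tr M = -3 + (-2) + 2 = -3.
s = ((-3)·(-2) − 0²) + ((-3)·2 − 3²) + ((-2)·2 − 3²) = 6 + (-15) + (-13) = -22.
det M (expand along row 1) = (-3)·(-13) − 0·(-9) + 3·6 = 57.
Characteristic polynomial: λ³ + 3λ² − 22λ − 57 = 0.
Substitute λ = y + (tr M)/3 = y − 1.000000 to remove the quadratic term: y³ + p·y + q = 0 with p = s − (tr M)²/3 = -25.000000 and q = −2(tr M)³/27 + (tr M)·s/3 − det M = -33.000000.
Three real roots ⇒ use the trigonometric (Viète) form: r = 2√(−p/3) = 5.773503, φ = arccos(3q/(p·r)) = arccos(0.685892) = 0.814967 rad.
y_k = r·cos(φ/3 − 2πk/3) for k = 0, 1, 2 gives y = 5.561776, -1.439254, -4.122523.
λ_k = y_k − 1.000000 gives λ = 4.5618, -2.4393, -5.1225 (check: the sum is -3.0000 = tr M).

Hence λ_max = 4.5618 and λ_min = -5.1225.


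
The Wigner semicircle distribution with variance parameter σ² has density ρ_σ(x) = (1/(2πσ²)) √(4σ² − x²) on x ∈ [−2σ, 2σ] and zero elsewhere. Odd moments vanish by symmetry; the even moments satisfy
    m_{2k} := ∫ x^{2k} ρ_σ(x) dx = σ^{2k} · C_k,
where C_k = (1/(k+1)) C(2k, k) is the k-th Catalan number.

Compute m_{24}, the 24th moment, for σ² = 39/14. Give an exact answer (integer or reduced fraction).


By the scaled semicircle moment identity, m_{2k} = σ^{2k} · C_k with k = 12.
C_12 = (1/(k+1)) · C(2k, k) = (1/13) · C(24, 12) = (1/13) · 2704156 = 208012.
σ^{2k} = (σ²)^k = (39/14)^12 = 12381557655576425121/56693912375296.

Therefore m_{24} = σ^{24} · C_12 = (12381557655576425121/56693912375296) · 208012 = 91982591823277262223909/2024782584832.


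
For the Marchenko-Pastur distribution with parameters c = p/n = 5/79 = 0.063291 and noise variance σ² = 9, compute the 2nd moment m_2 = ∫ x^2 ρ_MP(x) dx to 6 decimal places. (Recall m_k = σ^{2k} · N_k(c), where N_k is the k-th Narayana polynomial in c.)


E[X²] = σ⁴ (1 + c) (second MP moment). With σ² = 9 (so σ⁴ = 81) and c = 5/79 = 0.063291: E[X²] = 81 · (1 + 0.063291) = 81 · 1.063291.

So E[X^2] = 86.126582.


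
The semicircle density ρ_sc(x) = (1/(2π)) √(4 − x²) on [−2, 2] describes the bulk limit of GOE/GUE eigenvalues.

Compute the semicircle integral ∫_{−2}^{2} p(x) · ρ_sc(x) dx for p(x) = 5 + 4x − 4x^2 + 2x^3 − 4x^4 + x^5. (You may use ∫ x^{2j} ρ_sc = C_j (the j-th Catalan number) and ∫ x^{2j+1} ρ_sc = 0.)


Write p(x) = Σ a_i x^i, split into monomials and integrate each against ρ_sc separately.
Using ∫ x^{2j} ρ_sc = C_j = (1/(j+1)) C(2j, j) (Catalan numbers) and ∫ x^{2j+1} ρ_sc = 0 (odd monomials vanish by symmetry):
  i = 0 (even): a_0 · C_{0} = 5 · 1 = 5
  i = 1 (odd): ∫ x^1 ρ_sc = 0 (vanishes)
  i = 2 (even): a_2 · C_{1} = -4 · 1 = -4
  i = 3 (odd): ∫ x^3 ρ_sc = 0 (vanishes)
  i = 4 (even): a_4 · C_{2} = -4 · 2 = -8
  i = 5 (odd): ∫ x^5 ρ_sc = 0 (vanishes)

Summing the contributions: ∫_{−2}^{2} p(x) ρ_sc(x) dx = 5 + (-4) + (-8) = -7.


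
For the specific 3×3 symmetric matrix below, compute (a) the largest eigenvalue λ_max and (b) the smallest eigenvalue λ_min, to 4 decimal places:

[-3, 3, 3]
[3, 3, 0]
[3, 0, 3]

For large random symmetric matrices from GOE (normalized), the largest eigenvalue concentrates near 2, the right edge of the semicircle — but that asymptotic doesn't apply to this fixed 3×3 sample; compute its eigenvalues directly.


Since M is real symmetric, all three eigenvalues are real; they are the roots of det(λI − M) = λ³ − (tr M) λ² + s λ − det M, where s is the sum of the principal 2×2 minors.
tr M = -3 + 3 + 3 = 3.
s = ((-3)·3 − 3²) + ((-3)·3 − 3²) + (3·3 − 0²) = -18 + (-18) + 9 = -27.
det M (expand along row 1) = (-3)·9 − 3·9 + 3·(-9) = -81.
Characteristic polynomial: λ³ − 3λ² − 27λ + 81 = 0.
Substitute λ = y + (tr M)/3 = y + 1.000000 to remove the quadratic term: y³ + p·y + q = 0 with p = s − (tr M)²/3 = -30.000000 and q = −2(tr M)³/27 + (tr M)·s/3 − det M = 52.000000.
Three real roots ⇒ use the trigonometric (Viète) form: r = 2√(−p/3) = 6.324555, φ = arccos(3q/(p·r)) = arccos(-0.822192) = 2.536048 rad.
y_k = r·cos(φ/3 − 2πk/3) for k = 0, 1, 2 gives y = 4.196152, 2.000000, -6.196152.
λ_k = y_k + 1.000000 gives λ = 5.1962, 3.0000, -5.1962 (check: the sum is 3.0000 = tr M).

Hence λ_max = 5.1962 and λ_min = -5.1962.


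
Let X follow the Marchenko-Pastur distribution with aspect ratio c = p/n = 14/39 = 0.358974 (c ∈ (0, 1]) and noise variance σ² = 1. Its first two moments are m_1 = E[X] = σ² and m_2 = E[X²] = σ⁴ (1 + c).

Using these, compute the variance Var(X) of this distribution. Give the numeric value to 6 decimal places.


m_1 = E[X] = σ² = 1, so m_1² = 1.
m_2 = E[X²] = σ⁴ (1 + c) = 1 · (1 + 0.358974) = 1 · 1.358974 = 1.358974.
(Note m_2 − m_1² simplifies to c · σ⁴ = 0.358974 · 1.)

Var(X) = m_2 − m_1² = 1.358974 − 1 = 0.358974.


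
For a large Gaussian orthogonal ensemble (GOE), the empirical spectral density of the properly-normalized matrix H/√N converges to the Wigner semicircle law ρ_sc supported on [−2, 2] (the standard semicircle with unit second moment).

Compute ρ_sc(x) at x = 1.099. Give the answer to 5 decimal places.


ρ_sc(x) = (1/(2π)) √(4 − x²). With x = 1.099:
  4 − x² = 4 − (1.099)² = 4 − 1.207801 = 2.792199.
  √(4 − x²) = 1.670987.
  1/(2π) = 0.159155.
  ρ_sc(1.099) = 0.159155 · 1.670987 = 0.265946.

Rounded to 5 decimal places: ρ_sc(1.099) ≈ 0.26595.


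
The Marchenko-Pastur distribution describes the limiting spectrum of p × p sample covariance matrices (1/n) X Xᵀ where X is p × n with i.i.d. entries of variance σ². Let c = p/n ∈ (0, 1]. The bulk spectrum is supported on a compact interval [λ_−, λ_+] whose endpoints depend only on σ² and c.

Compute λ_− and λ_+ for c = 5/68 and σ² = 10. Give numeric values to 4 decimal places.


c = 5/68 = 0.073529; √c = 0.271163.
λ_− = σ² (1 − √c)² = 10 · (1 − 0.271163)² = 10 · (0.728837)² = 5.312033.
λ_+ = σ² (1 + √c)² = 10 · (1 + 0.271163)² = 10 · (1.271163)² = 16.158556.

Rounded to 4 decimal places: λ_− ≈ 5.3120, λ_+ ≈ 16.1586.


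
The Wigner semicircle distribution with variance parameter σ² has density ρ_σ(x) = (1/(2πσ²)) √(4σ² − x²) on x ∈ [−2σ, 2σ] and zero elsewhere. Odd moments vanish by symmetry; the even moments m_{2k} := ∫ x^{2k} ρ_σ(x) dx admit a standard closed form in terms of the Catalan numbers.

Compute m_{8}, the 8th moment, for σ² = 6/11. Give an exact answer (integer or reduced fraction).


By the scaled semicircle moment identity, m_{2k} = σ^{2k} · C_k with k = 4.
C_4 = (1/(k+1)) · C(2k, k) = (1/5) · C(8, 4) = (1/5) · 70 = 14.
σ^{2k} = (σ²)^k = (6/11)^4 = 1296/14641.

Therefore m_{8} = σ^{8} · C_4 = (1296/14641) · 14 = 18144/14641.


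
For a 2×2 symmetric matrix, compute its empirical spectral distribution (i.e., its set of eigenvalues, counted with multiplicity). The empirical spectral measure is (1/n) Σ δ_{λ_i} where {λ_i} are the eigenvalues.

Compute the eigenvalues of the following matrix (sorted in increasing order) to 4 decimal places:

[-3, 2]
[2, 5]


Since M is real symmetric, both eigenvalues are real; they are the roots of det(λI − M) = λ² − (tr M) λ + det M.
tr M = -3 + 5 = 2.
det M = (-3)·5 − 2² = -15 − 4 = -19.
Characteristic polynomial: λ² − 2λ − 19 = 0.
Discriminant Δ = (tr M)² − 4·det M = 4 − (-76) = 80; √Δ = 8.944272.
λ = (tr M ± √Δ)/2 = (2 ± 8.944272)/2, giving (tr M − √Δ)/2 = -3.4721 and (tr M + √Δ)/2 = 5.4721.

Eigenvalues sorted in increasing order: [-3.4721, 5.4721].


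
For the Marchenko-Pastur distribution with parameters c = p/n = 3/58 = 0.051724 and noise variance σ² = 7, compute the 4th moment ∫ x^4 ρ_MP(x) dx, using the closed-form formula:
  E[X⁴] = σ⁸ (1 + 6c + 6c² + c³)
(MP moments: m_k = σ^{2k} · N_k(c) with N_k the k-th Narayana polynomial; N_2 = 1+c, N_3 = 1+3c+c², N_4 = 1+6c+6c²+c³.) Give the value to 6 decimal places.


E[X⁴] = σ⁸ (1 + 6c + 6c² + c³) (fourth MP moment). With σ² = 7 (so σ⁸ = 2401) and c = 3/58 = 0.051724: E[X⁴] = 2401 · (1 + 6·0.051724 + 6·(0.051724)² + (0.051724)³) = 2401 · 1.326536.

So E[X^4] = 3185.011803.


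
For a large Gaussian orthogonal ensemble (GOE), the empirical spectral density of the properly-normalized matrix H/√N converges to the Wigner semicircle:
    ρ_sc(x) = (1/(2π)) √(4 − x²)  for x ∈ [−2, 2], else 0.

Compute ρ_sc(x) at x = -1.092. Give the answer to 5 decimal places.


ρ_sc(x) = (1/(2π)) √(4 − x²). With x = -1.092:
  4 − x² = 4 − (-1.092)² = 4 − 1.192464 = 2.807536.
  √(4 − x²) = 1.675570.
  1/(2π) = 0.159155.
  ρ_sc(-1.092) = 0.159155 · 1.675570 = 0.266675.

Rounded to 5 decimal places: ρ_sc(-1.092) ≈ 0.26668.


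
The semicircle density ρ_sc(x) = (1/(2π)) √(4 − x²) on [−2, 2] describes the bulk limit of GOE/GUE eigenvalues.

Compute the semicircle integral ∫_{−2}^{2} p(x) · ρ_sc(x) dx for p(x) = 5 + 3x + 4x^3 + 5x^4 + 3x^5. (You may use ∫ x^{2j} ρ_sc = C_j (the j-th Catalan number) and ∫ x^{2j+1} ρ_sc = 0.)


Write p(x) = Σ a_i x^i, split into monomials and integrate each against ρ_sc separately.
Using ∫ x^{2j} ρ_sc = C_j = (1/(j+1)) C(2j, j) (Catalan numbers) and ∫ x^{2j+1} ρ_sc = 0 (odd monomials vanish by symmetry):
  i = 0 (even): a_0 · C_{0} = 5 · 1 = 5
  i = 1 (odd): ∫ x^1 ρ_sc = 0 (vanishes)
  i = 3 (odd): ∫ x^3 ρ_sc = 0 (vanishes)
  i = 4 (even): a_4 · C_{2} = 5 · 2 = 10
  i = 5 (odd): ∫ x^5 ρ_sc = 0 (vanishes)

Summing the contributions: ∫_{−2}^{2} p(x) ρ_sc(x) dx = 5 + 10 = 15.


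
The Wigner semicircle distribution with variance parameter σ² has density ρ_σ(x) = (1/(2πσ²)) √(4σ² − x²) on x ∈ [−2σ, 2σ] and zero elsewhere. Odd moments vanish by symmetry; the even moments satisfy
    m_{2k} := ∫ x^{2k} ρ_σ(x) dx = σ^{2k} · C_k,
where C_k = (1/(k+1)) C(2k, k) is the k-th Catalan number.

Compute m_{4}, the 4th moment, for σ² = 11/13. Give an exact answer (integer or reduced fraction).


By the scaled semicircle moment identity, m_{2k} = σ^{2k} · C_k with k = 2.
C_2 = (1/(k+1)) · C(2k, k) = (1/3) · C(4, 2) = (1/3) · 6 = 2.
σ^{2k} = (σ²)^k = (11/13)^2 = 121/169.

Therefore m_{4} = σ^{4} · C_2 = (121/169) · 2 = 242/169.


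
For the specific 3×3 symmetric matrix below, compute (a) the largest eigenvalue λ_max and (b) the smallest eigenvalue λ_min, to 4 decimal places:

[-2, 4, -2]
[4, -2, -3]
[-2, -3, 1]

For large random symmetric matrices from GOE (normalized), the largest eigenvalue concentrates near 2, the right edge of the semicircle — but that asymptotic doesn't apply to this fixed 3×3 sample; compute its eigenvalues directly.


Since M is real symmetric, all three eigenvalues are real; they are the roots of det(λI − M) = λ³ − (tr M) λ² + s λ − det M, where s is the sum of the principal 2×2 minors.
tr M = -2 + (-2) + 1 = -3.
s = ((-2)·(-2) − 4²) + ((-2)·1 − (-2)²) + ((-2)·1 − (-3)²) = -12 + (-6) + (-11) = -29.
det M (expand along row 1) = (-2)·(-11) − 4·(-2) + (-2)·(-16) = 62.
Characteristic polynomial: λ³ + 3λ² − 29λ − 62 = 0.
Substitute λ = y + (tr M)/3 = y − 1.000000 to remove the quadratic term: y³ + p·y + q = 0 with p = s − (tr M)²/3 = -32.000000 and q = −2(tr M)³/27 + (tr M)·s/3 − det M = -31.000000.
Three real roots ⇒ use the trigonometric (Viète) form: r = 2√(−p/3) = 6.531973, φ = arccos(3q/(p·r)) = arccos(0.444927) = 1.109704 rad.
y_k = r·cos(φ/3 − 2πk/3) for k = 0, 1, 2 gives y = 6.090170, -1.000000, -5.090170.
λ_k = y_k − 1.000000 gives λ = 5.0902, -2.0000, -6.0902 (check: the sum is -3.0000 = tr M).

Hence λ_max = 5.0902 and λ_min = -6.0902.


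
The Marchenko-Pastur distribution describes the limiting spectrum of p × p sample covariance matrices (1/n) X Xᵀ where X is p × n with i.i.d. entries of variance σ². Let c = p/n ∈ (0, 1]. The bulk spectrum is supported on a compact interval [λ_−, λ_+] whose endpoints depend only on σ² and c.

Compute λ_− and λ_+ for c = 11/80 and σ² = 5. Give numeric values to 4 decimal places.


c = 11/80 = 0.137500; √c = 0.370810.
λ_− = σ² (1 − √c)² = 5 · (1 − 0.370810)² = 5 · (0.629190)² = 1.979401.
λ_+ = σ² (1 + √c)² = 5 · (1 + 0.370810)² = 5 · (1.370810)² = 9.395599.

Rounded to 4 decimal places: λ_− ≈ 1.9794, λ_+ ≈ 9.3956.


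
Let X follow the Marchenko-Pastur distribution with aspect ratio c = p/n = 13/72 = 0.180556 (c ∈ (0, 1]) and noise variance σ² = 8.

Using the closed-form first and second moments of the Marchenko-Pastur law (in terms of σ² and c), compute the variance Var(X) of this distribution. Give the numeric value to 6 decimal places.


Recall the MP moments m_1 = E[X] = σ² and m_2 = E[X²] = σ⁴ (1 + c).
m_1 = E[X] = σ² = 8, so m_1² = 64.
m_2 = E[X²] = σ⁴ (1 + c) = 64 · (1 + 0.180556) = 64 · 1.180556 = 75.555556.
(Note m_2 − m_1² simplifies to c · σ⁴ = 0.180556 · 64.)

Var(X) = m_2 − m_1² = 75.555556 − 64 = 11.555556.


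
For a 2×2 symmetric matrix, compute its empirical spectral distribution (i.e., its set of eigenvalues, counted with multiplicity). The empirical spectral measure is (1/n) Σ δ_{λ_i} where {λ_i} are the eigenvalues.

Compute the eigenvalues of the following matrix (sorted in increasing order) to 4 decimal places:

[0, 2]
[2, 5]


Since M is real symmetric, both eigenvalues are real; they are the roots of det(λI − M) = λ² − (tr M) λ + det M.
tr M = 0 + 5 = 5.
det M = 0·5 − 2² = 0 − 4 = -4.
Characteristic polynomial: λ² − 5λ − 4 = 0.
Discriminant Δ = (tr M)² − 4·det M = 25 − (-16) = 41; √Δ = 6.403124.
λ = (tr M ± √Δ)/2 = (5 ± 6.403124)/2, giving (tr M − √Δ)/2 = -0.7016 and (tr M + √Δ)/2 = 5.7016.

Eigenvalues sorted in increasing order: [-0.7016, 5.7016].


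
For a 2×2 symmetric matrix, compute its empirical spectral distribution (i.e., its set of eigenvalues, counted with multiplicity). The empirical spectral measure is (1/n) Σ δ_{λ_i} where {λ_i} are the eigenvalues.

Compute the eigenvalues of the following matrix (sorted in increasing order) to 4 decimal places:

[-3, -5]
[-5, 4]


Since M is real symmetric, both eigenvalues are real; they are the roots of det(λI − M) = λ² − (tr M) λ + det M.
tr M = -3 + 4 = 1.
det M = (-3)·4 − (-5)² = -12 − 25 = -37.
Characteristic polynomial: λ² − λ − 37 = 0.
Discriminant Δ = (tr M)² − 4·det M = 1 − (-148) = 149; √Δ = 12.206556.
λ = (tr M ± √Δ)/2 = (1 ± 12.206556)/2, giving (tr M − √Δ)/2 = -5.6033 and (tr M + √Δ)/2 = 6.6033.

Eigenvalues sorted in increasing order: [-5.6033, 6.6033].


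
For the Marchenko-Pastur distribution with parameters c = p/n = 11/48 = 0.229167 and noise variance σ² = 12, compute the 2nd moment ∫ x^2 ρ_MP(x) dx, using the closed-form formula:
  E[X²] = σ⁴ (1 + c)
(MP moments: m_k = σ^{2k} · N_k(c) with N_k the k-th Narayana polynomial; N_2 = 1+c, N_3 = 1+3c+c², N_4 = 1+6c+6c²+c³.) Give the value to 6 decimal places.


E[X²] = σ⁴ (1 + c) (second MP moment). With σ² = 12 (so σ⁴ = 144) and c = 11/48 = 0.229167: E[X²] = 144 · (1 + 0.229167) = 144 · 1.229167.

So E[X^2] = 177.000000.


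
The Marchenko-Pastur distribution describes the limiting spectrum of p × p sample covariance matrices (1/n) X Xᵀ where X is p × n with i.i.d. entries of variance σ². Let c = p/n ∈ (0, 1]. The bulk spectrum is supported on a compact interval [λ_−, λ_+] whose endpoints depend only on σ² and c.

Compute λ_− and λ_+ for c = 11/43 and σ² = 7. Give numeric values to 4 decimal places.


c = 11/43 = 0.255814; √c = 0.505781.
λ_− = σ² (1 − √c)² = 7 · (1 − 0.505781)² = 7 · (0.494219)² = 1.709770.
λ_+ = σ² (1 + √c)² = 7 · (1 + 0.505781)² = 7 · (1.505781)² = 15.871625.

Rounded to 4 decimal places: λ_− ≈ 1.7098, λ_+ ≈ 15.8716.


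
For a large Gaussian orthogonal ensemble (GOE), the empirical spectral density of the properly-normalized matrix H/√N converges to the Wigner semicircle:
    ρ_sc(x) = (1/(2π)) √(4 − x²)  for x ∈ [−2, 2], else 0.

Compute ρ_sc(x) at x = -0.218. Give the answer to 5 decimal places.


ρ_sc(x) = (1/(2π)) √(4 − x²). With x = -0.218:
  4 − x² = 4 − (-0.218)² = 4 − 0.047524 = 3.952476.
  √(4 − x²) = 1.988083.
  1/(2π) = 0.159155.
  ρ_sc(-0.218) = 0.159155 · 1.988083 = 0.316413.

Rounded to 5 decimal places: ρ_sc(-0.218) ≈ 0.31641.


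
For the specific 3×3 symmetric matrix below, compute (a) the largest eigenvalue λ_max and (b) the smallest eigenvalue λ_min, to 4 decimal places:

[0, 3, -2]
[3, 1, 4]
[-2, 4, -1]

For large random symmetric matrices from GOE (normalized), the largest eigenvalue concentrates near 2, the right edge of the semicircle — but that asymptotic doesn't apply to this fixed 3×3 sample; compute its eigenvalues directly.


Since M is real symmetric, all three eigenvalues are real; they are the roots of det(λI − M) = λ³ − (tr M) λ² + s λ − det M, where s is the sum of the principal 2×2 minors.
tr M = 0 + 1 + (-1) = 0.
s = (0·1 − 3²) + (0·(-1) − (-2)²) + (1·(-1) − 4²) = -9 + (-4) + (-17) = -30.
det M (expand along row 1) = 0·(-17) − 3·5 + (-2)·14 = -43.
Characteristic polynomial: λ³ − 30λ + 43 = 0.
Substitute λ = y + (tr M)/3 = y + 0.000000 to remove the quadratic term: y³ + p·y + q = 0 with p = s − (tr M)²/3 = -30.000000 and q = −2(tr M)³/27 + (tr M)·s/3 − det M = 43.000000.
Three real roots ⇒ use the trigonometric (Viète) form: r = 2√(−p/3) = 6.324555, φ = arccos(3q/(p·r)) = arccos(-0.679890) = 2.318409 rad.
y_k = r·cos(φ/3 − 2πk/3) for k = 0, 1, 2 gives y = 4.528108, 1.559842, -6.087950.
λ_k = y_k + 0.000000 gives λ = 4.5281, 1.5598, -6.0879 (check: the sum is 0.0000 = tr M).

Hence λ_max = 4.5281 and λ_min = -6.0879.


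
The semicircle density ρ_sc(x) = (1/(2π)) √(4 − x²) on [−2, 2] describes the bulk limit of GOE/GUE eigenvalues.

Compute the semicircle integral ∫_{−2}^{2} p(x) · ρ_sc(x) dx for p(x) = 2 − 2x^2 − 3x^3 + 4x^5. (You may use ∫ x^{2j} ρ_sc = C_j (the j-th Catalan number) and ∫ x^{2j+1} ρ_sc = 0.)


Write p(x) = Σ a_i x^i, split into monomials and integrate each against ρ_sc separately.
Using ∫ x^{2j} ρ_sc = C_j = (1/(j+1)) C(2j, j) (Catalan numbers) and ∫ x^{2j+1} ρ_sc = 0 (odd monomials vanish by symmetry):
  i = 0 (even): a_0 · C_{0} = 2 · 1 = 2
  i = 2 (even): a_2 · C_{1} = -2 · 1 = -2
  i = 3 (odd): ∫ x^3 ρ_sc = 0 (vanishes)
  i = 5 (odd): ∫ x^5 ρ_sc = 0 (vanishes)

Summing the contributions: ∫_{−2}^{2} p(x) ρ_sc(x) dx = 2 + (-2) = 0.


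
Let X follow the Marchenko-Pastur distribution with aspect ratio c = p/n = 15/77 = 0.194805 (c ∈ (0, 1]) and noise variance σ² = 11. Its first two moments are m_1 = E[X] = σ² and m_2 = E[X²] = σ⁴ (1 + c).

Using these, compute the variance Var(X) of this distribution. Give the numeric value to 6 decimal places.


m_1 = E[X] = σ² = 11, so m_1² = 121.
m_2 = E[X²] = σ⁴ (1 + c) = 121 · (1 + 0.194805) = 121 · 1.194805 = 144.571429.
(Note m_2 − m_1² simplifies to c · σ⁴ = 0.194805 · 121.)

Var(X) = m_2 − m_1² = 144.571429 − 121 = 23.571429.


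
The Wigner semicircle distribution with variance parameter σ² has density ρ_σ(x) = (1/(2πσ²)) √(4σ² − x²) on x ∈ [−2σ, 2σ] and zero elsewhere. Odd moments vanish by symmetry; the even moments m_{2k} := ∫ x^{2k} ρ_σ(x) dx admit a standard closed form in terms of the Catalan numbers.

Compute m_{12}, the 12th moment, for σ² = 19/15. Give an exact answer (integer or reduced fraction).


By the scaled semicircle moment identity, m_{2k} = σ^{2k} · C_k with k = 6.
C_6 = (1/(k+1)) · C(2k, k) = (1/7) · C(12, 6) = (1/7) · 924 = 132.
σ^{2k} = (σ²)^k = (19/15)^6 = 47045881/11390625.

Therefore m_{12} = σ^{12} · C_6 = (47045881/11390625) · 132 = 2070018764/3796875.


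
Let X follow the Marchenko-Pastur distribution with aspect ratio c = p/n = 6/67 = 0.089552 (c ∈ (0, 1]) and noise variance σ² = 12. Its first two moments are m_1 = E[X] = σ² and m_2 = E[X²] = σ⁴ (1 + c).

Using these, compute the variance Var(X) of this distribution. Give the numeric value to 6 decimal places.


m_1 = E[X] = σ² = 12, so m_1² = 144.
m_2 = E[X²] = σ⁴ (1 + c) = 144 · (1 + 0.089552) = 144 · 1.089552 = 156.895522.
(Note m_2 − m_1² simplifies to c · σ⁴ = 0.089552 · 144.)

Var(X) = m_2 − m_1² = 156.895522 − 144 = 12.895522.


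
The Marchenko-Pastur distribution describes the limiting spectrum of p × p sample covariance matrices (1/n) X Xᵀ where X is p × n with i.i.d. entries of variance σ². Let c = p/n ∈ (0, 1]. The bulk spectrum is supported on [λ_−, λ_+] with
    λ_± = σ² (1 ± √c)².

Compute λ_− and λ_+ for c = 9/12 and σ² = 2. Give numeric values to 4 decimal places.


c = 9/12 = 0.750000; √c = 0.866025.
λ_− = σ² (1 − √c)² = 2 · (1 − 0.866025)² = 2 · (0.133975)² = 0.035898.
λ_+ = σ² (1 + √c)² = 2 · (1 + 0.866025)² = 2 · (1.866025)² = 6.964102.

Rounded to 4 decimal places: λ_− ≈ 0.0359, λ_+ ≈ 6.9641.


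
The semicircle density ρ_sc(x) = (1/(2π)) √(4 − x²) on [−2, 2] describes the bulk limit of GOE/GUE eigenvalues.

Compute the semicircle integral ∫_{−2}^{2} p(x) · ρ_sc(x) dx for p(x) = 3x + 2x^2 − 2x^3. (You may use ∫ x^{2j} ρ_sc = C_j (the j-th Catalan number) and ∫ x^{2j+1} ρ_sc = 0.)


Write p(x) = Σ a_i x^i, split into monomials and integrate each against ρ_sc separately.
Using ∫ x^{2j} ρ_sc = C_j = (1/(j+1)) C(2j, j) (Catalan numbers) and ∫ x^{2j+1} ρ_sc = 0 (odd monomials vanish by symmetry):
  i = 1 (odd): ∫ x^1 ρ_sc = 0 (vanishes)
  i = 2 (even): a_2 · C_{1} = 2 · 1 = 2
  i = 3 (odd): ∫ x^3 ρ_sc = 0 (vanishes)

Summing the contributions: ∫_{−2}^{2} p(x) ρ_sc(x) dx = 2.


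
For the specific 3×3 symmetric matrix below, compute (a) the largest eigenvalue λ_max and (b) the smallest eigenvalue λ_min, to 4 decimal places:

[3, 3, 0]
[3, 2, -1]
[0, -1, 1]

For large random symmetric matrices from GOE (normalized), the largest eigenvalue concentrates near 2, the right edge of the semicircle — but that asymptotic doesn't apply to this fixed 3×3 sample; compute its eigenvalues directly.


Since M is real symmetric, all three eigenvalues are real; they are the roots of det(λI − M) = λ³ − (tr M) λ² + s λ − det M, where s is the sum of the principal 2×2 minors.
tr M = 3 + 2 + 1 = 6.
s = (3·2 − 3²) + (3·1 − 0²) + (2·1 − (-1)²) = -3 + 3 + 1 = 1.
det M (expand along row 1) = 3·1 − 3·3 + 0·(-3) = -6.
Characteristic polynomial: λ³ − 6λ² + λ + 6 = 0.
Substitute λ = y + (tr M)/3 = y + 2.000000 to remove the quadratic term: y³ + p·y + q = 0 with p = s − (tr M)²/3 = -11.000000 and q = −2(tr M)³/27 + (tr M)·s/3 − det M = -8.000000.
Three real roots ⇒ use the trigonometric (Viète) form: r = 2√(−p/3) = 3.829708, φ = arccos(3q/(p·r)) = arccos(0.569709) = 0.964645 rad.
y_k = r·cos(φ/3 − 2πk/3) for k = 0, 1, 2 gives y = 3.633425, -0.768540, -2.864885.
λ_k = y_k + 2.000000 gives λ = 5.6334, 1.2315, -0.8649 (check: the sum is 6.0000 = tr M).

Hence λ_max = 5.6334 and λ_min = -0.8649.


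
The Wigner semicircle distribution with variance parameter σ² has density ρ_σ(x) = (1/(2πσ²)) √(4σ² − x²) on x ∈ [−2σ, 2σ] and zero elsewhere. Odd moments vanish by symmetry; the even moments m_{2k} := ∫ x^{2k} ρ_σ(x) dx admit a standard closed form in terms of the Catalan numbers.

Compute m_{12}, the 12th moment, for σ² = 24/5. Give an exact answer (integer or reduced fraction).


By the scaled semicircle moment identity, m_{2k} = σ^{2k} · C_k with k = 6.
C_6 = (1/(k+1)) · C(2k, k) = (1/7) · C(12, 6) = (1/7) · 924 = 132.
σ^{2k} = (σ²)^k = (24/5)^6 = 191102976/15625.

Therefore m_{12} = σ^{12} · C_6 = (191102976/15625) · 132 = 25225592832/15625.


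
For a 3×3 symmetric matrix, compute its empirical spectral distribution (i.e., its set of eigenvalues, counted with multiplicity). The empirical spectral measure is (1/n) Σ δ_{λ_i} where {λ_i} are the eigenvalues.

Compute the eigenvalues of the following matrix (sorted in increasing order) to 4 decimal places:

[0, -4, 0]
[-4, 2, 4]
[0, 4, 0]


Since M is real symmetric, all three eigenvalues are real; they are the roots of det(λI − M) = λ³ − (tr M) λ² + s λ − det M, where s is the sum of the principal 2×2 minors.
tr M = 0 + 2 + 0 = 2.
s = (0·2 − (-4)²) + (0·0 − 0²) + (2·0 − 4²) = -16 + 0 + (-16) = -32.
det M (expand along row 1) = 0·(-16) − (-4)·0 + 0·(-16) = 0.
Characteristic polynomial: λ³ − 2λ² − 32λ = 0.
Substitute λ = y + (tr M)/3 = y + 0.666667 to remove the quadratic term: y³ + p·y + q = 0 with p = s − (tr M)²/3 = -33.333333 and q = −2(tr M)³/27 + (tr M)·s/3 − det M = -21.925926.
Three real roots ⇒ use the trigonometric (Viète) form: r = 2√(−p/3) = 6.666667, φ = arccos(3q/(p·r)) = arccos(0.296000) = 1.270294 rad.
y_k = r·cos(φ/3 − 2πk/3) for k = 0, 1, 2 gives y = 6.077896, -0.666667, -5.411229.
λ_k = y_k + 0.666667 gives λ = 6.7446, 0.0000, -4.7446 (check: the sum is 2.0000 = tr M).

Eigenvalues sorted in increasing order: [-4.7446, 0.0000, 6.7446].


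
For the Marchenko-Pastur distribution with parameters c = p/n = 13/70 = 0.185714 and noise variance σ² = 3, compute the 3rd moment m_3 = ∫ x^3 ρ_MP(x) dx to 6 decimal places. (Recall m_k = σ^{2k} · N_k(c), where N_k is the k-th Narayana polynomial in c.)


E[X³] = σ⁶ (1 + 3c + c²) (third MP moment). With σ² = 3 (so σ⁶ = 27) and c = 13/70 = 0.185714: E[X³] = 27 · (1 + 3·0.185714 + (0.185714)²) = 27 · 1.591633.

So E[X^3] = 42.974082.


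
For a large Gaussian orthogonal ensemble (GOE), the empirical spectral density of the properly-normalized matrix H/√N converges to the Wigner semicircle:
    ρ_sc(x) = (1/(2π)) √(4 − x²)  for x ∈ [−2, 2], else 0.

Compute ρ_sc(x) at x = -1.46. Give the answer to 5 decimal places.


ρ_sc(x) = (1/(2π)) √(4 − x²). With x = -1.46:
  4 − x² = 4 − (-1.46)² = 4 − 2.131600 = 1.868400.
  √(4 − x²) = 1.366894.
  1/(2π) = 0.159155.
  ρ_sc(-1.46) = 0.159155 · 1.366894 = 0.217548.

Rounded to 5 decimal places: ρ_sc(-1.46) ≈ 0.21755.


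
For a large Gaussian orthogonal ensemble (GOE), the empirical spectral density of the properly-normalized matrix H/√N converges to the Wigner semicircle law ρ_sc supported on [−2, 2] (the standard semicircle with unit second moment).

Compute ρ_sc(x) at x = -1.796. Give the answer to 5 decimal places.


ρ_sc(x) = (1/(2π)) √(4 − x²). With x = -1.796:
  4 − x² = 4 − (-1.796)² = 4 − 3.225616 = 0.774384.
  √(4 − x²) = 0.879991.
  1/(2π) = 0.159155.
  ρ_sc(-1.796) = 0.159155 · 0.879991 = 0.140055.

Rounded to 5 decimal places: ρ_sc(-1.796) ≈ 0.14005.


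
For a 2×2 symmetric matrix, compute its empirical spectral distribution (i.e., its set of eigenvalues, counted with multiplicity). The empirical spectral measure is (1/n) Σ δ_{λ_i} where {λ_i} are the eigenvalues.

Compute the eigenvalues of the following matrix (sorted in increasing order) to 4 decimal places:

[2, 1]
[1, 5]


Since M is real symmetric, both eigenvalues are real; they are the roots of det(λI − M) = λ² − (tr M) λ + det M.
tr M = 2 + 5 = 7.
det M = 2·5 − 1² = 10 − 1 = 9.
Characteristic polynomial: λ² − 7λ + 9 = 0.
Discriminant Δ = (tr M)² − 4·det M = 49 − 36 = 13; √Δ = 3.605551.
λ = (tr M ± √Δ)/2 = (7 ± 3.605551)/2, giving (tr M − √Δ)/2 = 1.6972 and (tr M + √Δ)/2 = 5.3028.

Eigenvalues sorted in increasing order: [1.6972, 5.3028].


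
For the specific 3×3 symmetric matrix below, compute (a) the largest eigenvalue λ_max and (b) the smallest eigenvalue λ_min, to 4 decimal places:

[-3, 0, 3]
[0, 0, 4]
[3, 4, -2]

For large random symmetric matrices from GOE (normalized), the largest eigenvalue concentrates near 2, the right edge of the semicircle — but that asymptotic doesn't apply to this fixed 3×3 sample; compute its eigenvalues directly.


Since M is real symmetric, all three eigenvalues are real; they are the roots of det(λI − M) = λ³ − (tr M) λ² + s λ − det M, where s is the sum of the principal 2×2 minors.
tr M = -3 + 0 + (-2) = -5.
s = ((-3)·0 − 0²) + ((-3)·(-2) − 3²) + (0·(-2) − 4²) = 0 + (-3) + (-16) = -19.
det M (expand along row 1) = (-3)·(-16) − 0·(-12) + 3·0 = 48.
Characteristic polynomial: λ³ + 5λ² − 19λ − 48 = 0.
Substitute λ = y + (tr M)/3 = y − 1.666667 to remove the quadratic term: y³ + p·y + q = 0 with p = s − (tr M)²/3 = -27.333333 and q = −2(tr M)³/27 + (tr M)·s/3 − det M = -7.074074.
Three real roots ⇒ use the trigonometric (Viète) form: r = 2√(−p/3) = 6.036923, φ = arccos(3q/(p·r)) = arccos(0.128612) = 1.441827 rad.
y_k = r·cos(φ/3 − 2πk/3) for k = 0, 1, 2 gives y = 5.353022, -0.259447, -5.093575.
λ_k = y_k − 1.666667 gives λ = 3.6864, -1.9261, -6.7602 (check: the sum is -5.0000 = tr M).

Hence λ_max = 3.6864 and λ_min = -6.7602.


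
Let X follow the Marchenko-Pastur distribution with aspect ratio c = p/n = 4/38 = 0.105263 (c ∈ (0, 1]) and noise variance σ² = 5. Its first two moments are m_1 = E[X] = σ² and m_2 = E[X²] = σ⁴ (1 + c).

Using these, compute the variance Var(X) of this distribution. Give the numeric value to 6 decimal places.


m_1 = E[X] = σ² = 5, so m_1² = 25.
m_2 = E[X²] = σ⁴ (1 + c) = 25 · (1 + 0.105263) = 25 · 1.105263 = 27.631579.
(Note m_2 − m_1² simplifies to c · σ⁴ = 0.105263 · 25.)

Var(X) = m_2 − m_1² = 27.631579 − 25 = 2.631579.


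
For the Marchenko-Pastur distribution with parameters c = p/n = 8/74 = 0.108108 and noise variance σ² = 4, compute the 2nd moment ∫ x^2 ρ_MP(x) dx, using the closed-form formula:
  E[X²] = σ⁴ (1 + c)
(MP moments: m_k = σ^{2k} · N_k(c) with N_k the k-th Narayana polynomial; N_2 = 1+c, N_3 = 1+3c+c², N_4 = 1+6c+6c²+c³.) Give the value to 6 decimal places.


E[X²] = σ⁴ (1 + c) (second MP moment). With σ² = 4 (so σ⁴ = 16) and c = 8/74 = 0.108108: E[X²] = 16 · (1 + 0.108108) = 16 · 1.108108.

So E[X^2] = 17.729730.


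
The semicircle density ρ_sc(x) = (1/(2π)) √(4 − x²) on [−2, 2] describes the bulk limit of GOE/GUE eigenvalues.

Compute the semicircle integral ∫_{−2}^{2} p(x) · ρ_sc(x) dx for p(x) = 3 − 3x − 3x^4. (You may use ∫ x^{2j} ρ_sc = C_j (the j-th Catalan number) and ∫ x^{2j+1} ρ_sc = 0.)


Write p(x) = Σ a_i x^i, split into monomials and integrate each against ρ_sc separately.
Using ∫ x^{2j} ρ_sc = C_j = (1/(j+1)) C(2j, j) (Catalan numbers) and ∫ x^{2j+1} ρ_sc = 0 (odd monomials vanish by symmetry):
  i = 0 (even): a_0 · C_{0} = 3 · 1 = 3
  i = 1 (odd): ∫ x^1 ρ_sc = 0 (vanishes)
  i = 4 (even): a_4 · C_{2} = -3 · 2 = -6

Summing the contributions: ∫_{−2}^{2} p(x) ρ_sc(x) dx = 3 + (-6) = -3.


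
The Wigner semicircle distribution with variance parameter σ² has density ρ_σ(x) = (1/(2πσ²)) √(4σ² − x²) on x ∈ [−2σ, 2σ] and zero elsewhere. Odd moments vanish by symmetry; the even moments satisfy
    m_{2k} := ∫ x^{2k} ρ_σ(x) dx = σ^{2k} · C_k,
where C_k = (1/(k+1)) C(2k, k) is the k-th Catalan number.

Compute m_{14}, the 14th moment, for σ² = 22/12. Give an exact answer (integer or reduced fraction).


By the scaled semicircle moment identity, m_{2k} = σ^{2k} · C_k with k = 7.
C_7 = (1/(k+1)) · C(2k, k) = (1/8) · C(14, 7) = (1/8) · 3432 = 429.
σ^{2k} = (σ²)^k = (22/12)^7 = 19487171/279936.

Therefore m_{14} = σ^{14} · C_7 = (19487171/279936) · 429 = 2786665453/93312.


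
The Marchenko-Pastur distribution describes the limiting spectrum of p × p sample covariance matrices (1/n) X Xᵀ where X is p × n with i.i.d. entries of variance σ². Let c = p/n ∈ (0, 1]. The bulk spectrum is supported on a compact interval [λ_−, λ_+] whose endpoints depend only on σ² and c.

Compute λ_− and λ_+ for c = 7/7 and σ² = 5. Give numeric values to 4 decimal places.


c = 7/7 = 1.000000; √c = 1.000000.
λ_− = σ² (1 − √c)² = 5 · (1 − 1.000000)² = 5 · (0.000000)² = 0.000000.
λ_+ = σ² (1 + √c)² = 5 · (1 + 1.000000)² = 5 · (2.000000)² = 20.000000.

Rounded to 4 decimal places: λ_− ≈ 0.0000, λ_+ ≈ 20.0000.


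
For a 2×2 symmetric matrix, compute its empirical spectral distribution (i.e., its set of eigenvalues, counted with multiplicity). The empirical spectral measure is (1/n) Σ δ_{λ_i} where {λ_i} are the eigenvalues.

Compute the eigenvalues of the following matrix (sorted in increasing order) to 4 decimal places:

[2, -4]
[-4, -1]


Since M is real symmetric, both eigenvalues are real; they are the roots of det(λI − M) = λ² − (tr M) λ + det M.
tr M = 2 + (-1) = 1.
det M = 2·(-1) − (-4)² = -2 − 16 = -18.
Characteristic polynomial: λ² − λ − 18 = 0.
Discriminant Δ = (tr M)² − 4·det M = 1 − (-72) = 73; √Δ = 8.544004.
λ = (tr M ± √Δ)/2 = (1 ± 8.544004)/2, giving (tr M − √Δ)/2 = -3.7720 and (tr M + √Δ)/2 = 4.7720.

Eigenvalues sorted in increasing order: [-3.7720, 4.7720].


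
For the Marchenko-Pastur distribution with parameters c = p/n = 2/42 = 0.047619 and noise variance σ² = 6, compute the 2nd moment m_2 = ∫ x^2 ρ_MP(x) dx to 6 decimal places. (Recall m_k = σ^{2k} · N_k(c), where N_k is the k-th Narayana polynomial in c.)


E[X²] = σ⁴ (1 + c) (second MP moment). With σ² = 6 (so σ⁴ = 36) and c = 2/42 = 0.047619: E[X²] = 36 · (1 + 0.047619) = 36 · 1.047619.

So E[X^2] = 37.714286.
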